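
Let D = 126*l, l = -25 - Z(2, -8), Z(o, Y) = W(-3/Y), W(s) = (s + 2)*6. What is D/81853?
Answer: -9891/163706 ≈ -0.060419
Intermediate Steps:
W(s) = 12 + 6*s (W(s) = (2 + s)*6 = 12 + 6*s)
Z(o, Y) = 12 - 18/Y (Z(o, Y) = 12 + 6*(-3/Y) = 12 - 18/Y)
l = -157/4 (l = -25 - (12 - 18/(-8)) = -25 - (12 - 18*(-⅛)) = -25 - (12 + 9/4) = -25 - 1*57/4 = -25 - 57/4 = -157/4 ≈ -39.250)
D = -9891/2 (D = 126*(-157/4) = -9891/2 ≈ -4945.5)
D/81853 = -9891/2/81853 = -9891/2*1/81853 = -9891/163706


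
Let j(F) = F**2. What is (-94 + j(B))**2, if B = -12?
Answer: 2500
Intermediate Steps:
(-94 + j(B))**2 = (-94 + (-12)**2)**2 = (-94 + 144)**2 = 50**2 = 2500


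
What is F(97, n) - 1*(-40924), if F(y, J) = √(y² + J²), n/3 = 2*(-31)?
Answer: 40924 + √44005 ≈ 41134.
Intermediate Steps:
n = -186 (n = 3*(2*(-31)) = 3*(-62) = -186)
F(y, J) = √(J² + y²)
F(97, n) - 1*(-40924) = √((-186)² + 97²) - 1*(-40924) = √(34596 + 9409) + 40924 = √44005 + 40924 = 40924 + √44005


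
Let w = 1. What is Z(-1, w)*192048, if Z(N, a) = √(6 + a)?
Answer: 192048*√7 ≈ 5.0811e+5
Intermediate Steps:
Z(-1, w)*192048 = √(6 + 1)*192048 = √7*192048 = 192048*√7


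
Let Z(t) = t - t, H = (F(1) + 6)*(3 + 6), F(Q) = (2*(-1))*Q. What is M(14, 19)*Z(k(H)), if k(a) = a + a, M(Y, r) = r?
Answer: 0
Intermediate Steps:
F(Q) = -2*Q
H = 36 (H = (-2*1 + 6)*(3 + 6) = (-2 + 6)*9 = 4*9 = 36)
k(a) = 2*a
Z(t) = 0
M(14, 19)*Z(k(H)) = 19*0 = 0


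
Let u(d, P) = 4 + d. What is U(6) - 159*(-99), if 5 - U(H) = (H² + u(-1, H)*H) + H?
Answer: 15686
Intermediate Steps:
U(H) = 5 - H² - 4*H (U(H) = 5 - ((H² + (4 - 1)*H) + H) = 5 - ((H² + 3*H) + H) = 5 - (H² + 4*H) = 5 + (-H² - 4*H) = 5 - H² - 4*H)
U(6) - 159*(-99) = (5 - 1*6² - 4*6) - 159*(-99) = (5 - 1*36 - 24) + 15741 = (5 - 36 - 24) + 15741 = -55 + 15741 = 15686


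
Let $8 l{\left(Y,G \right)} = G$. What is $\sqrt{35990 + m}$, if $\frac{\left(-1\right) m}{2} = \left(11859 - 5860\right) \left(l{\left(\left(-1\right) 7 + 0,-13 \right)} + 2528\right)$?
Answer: $\frac{i \sqrt{121101829}}{2} \approx 5502.3 i$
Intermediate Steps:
$l{\left(Y,G \right)} = \frac{G}{8}$
$m = - \frac{121245789}{4}$ ($m = - 2 \left(11859 - 5860\right) \left(\frac{1}{8} \left(-13\right) + 2528\right) = - 2 \cdot 5999 \left(- \frac{13}{8} + 2528\right) = - 2 \cdot 5999 \cdot \frac{20211}{8} = \left(-2\right) \frac{121245789}{8} = - \frac{121245789}{4} \approx -3.0311 \cdot 10^{7}$)
$\sqrt{35990 + m} = \sqrt{35990 - \frac{121245789}{4}} = \sqrt{- \frac{121101829}{4}} = \frac{i \sqrt{121101829}}{2}$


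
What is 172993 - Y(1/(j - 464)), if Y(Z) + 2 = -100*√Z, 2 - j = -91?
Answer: 172995 + 100*I*√371/371 ≈ 1.73e+5 + 5.1917*I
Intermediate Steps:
j = 93 (j = 2 - 1*(-91) = 2 + 91 = 93)
Y(Z) = -2 - 100*√Z
172993 - Y(1/(j - 464)) = 172993 - (-2 - 100*I*√371/371) = 172993 + (2 + 100*I*√371/371) = 172995 + 100*I*√371/371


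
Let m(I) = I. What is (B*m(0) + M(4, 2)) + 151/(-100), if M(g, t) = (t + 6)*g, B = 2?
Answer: 3049/100 ≈ 30.490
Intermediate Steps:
M(g, t) = g*(6 + t) (M(g, t) = (6 + t)*g = g*(6 + t))
(B*m(0) + M(4, 2)) + 151/(-100) = (2*0 + 4*(6 + 2)) + 151/(-100) = (0 + 4*8) + 151*(-1/100) = (0 + 32) - 151/100 = 32 - 151/100 = 3049/100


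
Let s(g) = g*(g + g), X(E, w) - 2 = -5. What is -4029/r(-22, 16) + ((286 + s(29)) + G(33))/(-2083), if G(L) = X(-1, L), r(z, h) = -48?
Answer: 2766029/33328 ≈ 82.994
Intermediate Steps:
X(E, w) = -3 (X(E, w) = 2 - 5 = -3)
G(L) = -3
s(g) = 2*g² (s(g) = g*(2*g) = 2*g²)
-4029/r(-22, 16) + ((286 + s(29)) + G(33))/(-2083) = -4029/(-48) + ((286 + 2*29²) - 3)/(-2083) = -4029*(-1/48) + ((286 + 2*841) - 3)*(-1/2083) = 1343/16 + ((286 + 1682) - 3)*(-1/2083) = 1343/16 + (1968 - 3)*(-1/2083) = 1343/16 + 1965*(-1/2083) = 1343/16 - 1965/2083 = 2766029/33328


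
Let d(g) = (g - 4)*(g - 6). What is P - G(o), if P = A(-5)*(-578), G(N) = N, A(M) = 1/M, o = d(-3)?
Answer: 263/5 ≈ 52.600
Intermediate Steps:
d(g) = (-6 + g)*(-4 + g) (d(g) = (-4 + g)*(-6 + g) = (-6 + g)*(-4 + g))
o = 63 (o = 24 + (-3)² - 10*(-3) = 24 + 9 + 30 = 63)
A(M) = 1/M
P = 578/5 (P = -578/(-5) = -⅕*(-578) = 578/5 ≈ 115.60)
P - G(o) = 578/5 - 1*63 = 578/5 - 63 = 263/5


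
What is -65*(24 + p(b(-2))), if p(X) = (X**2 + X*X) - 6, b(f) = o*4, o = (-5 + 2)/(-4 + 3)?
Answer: -19890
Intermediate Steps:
o = 3 (o = -3/(-1) = -3*(-1) = 3)
b(f) = 12 (b(f) = 3*4 = 12)
p(X) = -6 + 2*X**2 (p(X) = (X**2 + X**2) - 6 = 2*X**2 - 6 = -6 + 2*X**2)
-65*(24 + p(b(-2))) = -65*(24 + (-6 + 2*12**2)) = -65*(24 + (-6 + 2*144)) = -65*(24 + (-6 + 288)) = -65*(24 + 282) = -65*306 = -19890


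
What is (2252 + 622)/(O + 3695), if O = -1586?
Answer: 958/703 ≈ 1.3627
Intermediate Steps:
(2252 + 622)/(O + 3695) = (2252 + 622)/(-1586 + 3695) = 2874/2109 = 2874*(1/2109) = 958/703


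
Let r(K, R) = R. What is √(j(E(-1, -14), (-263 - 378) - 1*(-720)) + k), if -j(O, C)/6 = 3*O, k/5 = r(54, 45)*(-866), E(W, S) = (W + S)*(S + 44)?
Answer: 15*I*√830 ≈ 432.15*I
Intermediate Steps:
E(W, S) = (44 + S)*(S + W) (E(W, S) = (S + W)*(44 + S) = (44 + S)*(S + W))
k = -194850 (k = 5*(45*(-866)) = 5*(-38970) = -194850)
j(O, C) = -18*O
√(j(E(-1, -14), (-263 - 378) - 1*(-720)) + k) = √(-18*((-14)² + 44*(-14) + 44*(-1) - 14*(-1)) - 194850) = √(-18*(196 - 616 - 44 + 14) - 194850) = √(-18*(-450) - 194850) = √(8100 - 194850) = √(-186750) = 15*I*√830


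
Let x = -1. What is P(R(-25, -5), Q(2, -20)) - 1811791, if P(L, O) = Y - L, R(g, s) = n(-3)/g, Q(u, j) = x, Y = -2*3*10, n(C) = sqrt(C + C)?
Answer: -1811851 + I*sqrt(6)/25 ≈ -1.8119e+6 + 0.09798*I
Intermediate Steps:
n(C) = sqrt(2)*sqrt(C) (n(C) = sqrt(2*C) = sqrt(2)*sqrt(C))
Y = -60 (Y = -6*10 = -60)
Q(u, j) = -1
R(g, s) = I*sqrt(6)/g (R(g, s) = (sqrt(2)*sqrt(-3))/g = (sqrt(2)*(I*sqrt(3)))/g = (I*sqrt(6))/g = I*sqrt(6)/g)
P(L, O) = -60 - L
P(R(-25, -5), Q(2, -20)) - 1811791 = (-60 - I*sqrt(6)/(-25)) - 1811791 = (-60 - I*sqrt(6)*(-1)/25) - 1811791 = (-60 - (-1)*I*sqrt(6)/25) - 1811791 = (-60 + I*sqrt(6)/25) - 1811791 = -1811851 + I*sqrt(6)/25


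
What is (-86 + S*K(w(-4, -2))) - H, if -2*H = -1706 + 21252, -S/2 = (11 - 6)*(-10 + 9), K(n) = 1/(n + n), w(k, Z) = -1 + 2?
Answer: 9692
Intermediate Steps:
w(k, Z) = 1
K(n) = 1/(2*n)
S = 10 (S = -2*(11 - 6)*(-10 + 9) = -10*(-1) = -2*(-5) = 10)
H = -9773 (H = -(-1706 + 21252)/2 = -½*19546 = -9773)
(-86 + S*K(w(-4, -2))) - H = (-86 + 10*((½)/1)) - 1*(-9773) = (-86 + 10*((½)*1)) + 9773 = (-86 + 10*(½)) + 9773 = (-86 + 5) + 9773 = -81 + 9773 = 9692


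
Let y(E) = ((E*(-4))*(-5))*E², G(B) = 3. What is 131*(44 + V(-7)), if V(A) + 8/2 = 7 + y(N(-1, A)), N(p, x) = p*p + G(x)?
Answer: 173837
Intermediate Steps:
N(p, x) = 3 + p² (N(p, x) = p*p + 3 = p² + 3 = 3 + p²)
y(E) = 20*E³ (y(E) = (-4*E*(-5))*E² = (20*E)*E² = 20*E³)
V(A) = 1283 (V(A) = -4 + (7 + 20*(3 + (-1)²)³) = -4 + (7 + 20*(3 + 1)³) = -4 + (7 + 20*4³) = -4 + (7 + 20*64) = -4 + (7 + 1280) = -4 + 1287 = 1283)
131*(44 + V(-7)) = 131*(44 + 1283) = 131*1327 = 173837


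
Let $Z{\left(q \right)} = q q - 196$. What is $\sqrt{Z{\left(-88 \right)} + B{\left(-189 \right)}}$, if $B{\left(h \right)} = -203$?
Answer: $\sqrt{7345} \approx 85.703$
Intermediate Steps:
$Z{\left(q \right)} = -196 + q^{2}$ ($Z{\left(q \right)} = q^{2} - 196 = -196 + q^{2}$)
$\sqrt{Z{\left(-88 \right)} + B{\left(-189 \right)}} = \sqrt{\left(-196 + \left(-88\right)^{2}\right) - 203} = \sqrt{\left(-196 + 7744\right) - 203} = \sqrt{7548 - 203} = \sqrt{7345}$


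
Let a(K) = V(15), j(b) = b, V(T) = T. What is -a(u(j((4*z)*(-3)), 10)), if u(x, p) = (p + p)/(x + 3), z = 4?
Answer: -15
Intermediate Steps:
u(x, p) = 2*p/(3 + x) (u(x, p) = (2*p)/(3 + x) = 2*p/(3 + x))
a(K) = 15
-a(u(j((4*z)*(-3)), 10)) = -1*15 = -15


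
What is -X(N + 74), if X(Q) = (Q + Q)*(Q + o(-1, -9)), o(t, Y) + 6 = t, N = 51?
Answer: -29500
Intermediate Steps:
o(t, Y) = -6 + t
X(Q) = 2*Q*(-7 + Q) (X(Q) = (Q + Q)*(Q + (-6 - 1)) = (2*Q)*(Q - 7) = (2*Q)*(-7 + Q) = 2*Q*(-7 + Q))
-X(N + 74) = -2*(51 + 74)*(-7 + (51 + 74)) = -2*125*(-7 + 125) = -2*125*118 = -1*29500 = -29500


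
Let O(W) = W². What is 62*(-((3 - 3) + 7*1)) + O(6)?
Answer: -398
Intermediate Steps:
62*(-((3 - 3) + 7*1)) + O(6) = 62*(-((3 - 3) + 7*1)) + 6² = 62*(-(0 + 7)) + 36 = 62*(-1*7) + 36 = 62*(-7) + 36 = -434 + 36 = -398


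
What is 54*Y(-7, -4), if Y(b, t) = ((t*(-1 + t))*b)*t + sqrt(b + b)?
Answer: 30240 + 54*I*sqrt(14) ≈ 30240.0 + 202.05*I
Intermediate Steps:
Y(b, t) = sqrt(2)*sqrt(b) + b*t**2*(-1 + t) (Y(b, t) = (b*t*(-1 + t))*t + sqrt(2*b) = b*t**2*(-1 + t) + sqrt(2)*sqrt(b) = sqrt(2)*sqrt(b) + b*t**2*(-1 + t))
54*Y(-7, -4) = 54*(-7*(-4)**3 + sqrt(2)*sqrt(-7) - 1*(-7)*(-4)**2) = 54*(-7*(-64) + sqrt(2)*(I*sqrt(7)) - 1*(-7)*16) = 54*(448 + I*sqrt(14) + 112) = 54*(560 + I*sqrt(14)) = 30240 + 54*I*sqrt(14)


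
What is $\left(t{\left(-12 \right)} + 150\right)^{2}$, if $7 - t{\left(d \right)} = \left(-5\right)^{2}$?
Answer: $17424$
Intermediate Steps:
$t{\left(d \right)} = -18$ ($t{\left(d \right)} = 7 - \left(-5\right)^{2} = 7 - 25 = -18$)
$\left(t{\left(-12 \right)} + 150\right)^{2} = \left(-18 + 150\right)^{2} = 132^{2} = 17424$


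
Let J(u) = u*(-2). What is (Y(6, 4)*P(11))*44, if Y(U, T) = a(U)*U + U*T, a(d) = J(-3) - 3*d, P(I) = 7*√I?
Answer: -14784*√11 ≈ -49033.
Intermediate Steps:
J(u) = -2*u
a(d) = 6 - 3*d (a(d) = -2*(-3) - 3*d = 6 - 3*d)
Y(U, T) = T*U + U*(6 - 3*U) (Y(U, T) = (6 - 3*U)*U + U*T = U*(6 - 3*U) + T*U = T*U + U*(6 - 3*U))
(Y(6, 4)*P(11))*44 = ((6*(6 + 4 - 3*6))*(7*√11))*44 = ((6*(6 + 4 - 18))*(7*√11))*44 = ((6*(-8))*(7*√11))*44 = -336*√11*44 = -14784*√11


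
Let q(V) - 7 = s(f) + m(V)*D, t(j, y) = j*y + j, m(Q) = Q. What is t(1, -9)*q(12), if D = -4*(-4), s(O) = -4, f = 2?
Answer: -1560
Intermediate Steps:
D = 16
t(j, y) = j + j*y
q(V) = 3 + 16*V (q(V) = 7 + (-4 + V*16) = 7 + (-4 + 16*V) = 3 + 16*V)
t(1, -9)*q(12) = (1*(1 - 9))*(3 + 16*12) = (1*(-8))*(3 + 192) = -8*195 = -1560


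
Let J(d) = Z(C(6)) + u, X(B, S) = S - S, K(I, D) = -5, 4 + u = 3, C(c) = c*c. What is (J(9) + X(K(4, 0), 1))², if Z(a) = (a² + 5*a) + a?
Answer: 2283121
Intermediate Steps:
C(c) = c²
u = -1 (u = -4 + 3 = -1)
Z(a) = a² + 6*a
X(B, S) = 0
J(d) = 1511 (J(d) = 6²*(6 + 6²) - 1 = 36*(6 + 36) - 1 = 36*42 - 1 = 1512 - 1 = 1511)
(J(9) + X(K(4, 0), 1))² = (1511 + 0)² = 1511² = 2283121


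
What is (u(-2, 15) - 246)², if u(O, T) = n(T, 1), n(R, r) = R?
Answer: 53361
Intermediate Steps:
u(O, T) = T
(u(-2, 15) - 246)² = (15 - 246)² = (-231)² = 53361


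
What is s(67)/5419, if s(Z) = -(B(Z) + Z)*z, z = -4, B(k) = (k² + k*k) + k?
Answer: 36448/5419 ≈ 6.7260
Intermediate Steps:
B(k) = k + 2*k² (B(k) = (k² + k²) + k = 2*k² + k = k + 2*k²)
s(Z) = 4*Z + 4*Z*(1 + 2*Z) (s(Z) = -(Z*(1 + 2*Z) + Z)*(-4) = -(Z + Z*(1 + 2*Z))*(-4) = -(-4*Z - 4*Z*(1 + 2*Z)) = 4*Z + 4*Z*(1 + 2*Z))
s(67)/5419 = (8*67*(1 + 67))/5419 = (8*67*68)*(1/5419) = 36448*(1/5419) = 36448/5419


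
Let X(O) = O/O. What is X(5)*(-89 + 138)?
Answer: 49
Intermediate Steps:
X(O) = 1
X(5)*(-89 + 138) = 1*(-89 + 138) = 1*49 = 49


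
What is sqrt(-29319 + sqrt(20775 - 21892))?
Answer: sqrt(-29319 + I*sqrt(1117)) ≈ 0.0976 + 171.23*I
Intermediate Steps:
sqrt(-29319 + sqrt(20775 - 21892)) = sqrt(-29319 + sqrt(-1117)) = sqrt(-29319 + I*sqrt(1117))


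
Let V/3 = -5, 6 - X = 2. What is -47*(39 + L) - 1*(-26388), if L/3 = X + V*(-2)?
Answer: 19761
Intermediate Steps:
X = 4 (X = 6 - 1*2 = 6 - 2 = 4)
V = -15 (V = 3*(-5) = -15)
L = 102 (L = 3*(4 - 15*(-2)) = 3*(4 + 30) = 3*34 = 102)
-47*(39 + L) - 1*(-26388) = -47*(39 + 102) - 1*(-26388) = -47*141 + 26388 = -6627 + 26388 = 19761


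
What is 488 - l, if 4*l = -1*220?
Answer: 543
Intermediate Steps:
l = -55 (l = (-1*220)/4 = (¼)*(-220) = -55)
488 - l = 488 - 1*(-55) = 488 + 55 = 543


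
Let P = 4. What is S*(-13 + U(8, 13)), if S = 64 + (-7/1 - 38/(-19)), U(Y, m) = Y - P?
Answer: -531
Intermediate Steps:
U(Y, m) = -4 + Y (U(Y, m) = Y - 1*4 = Y - 4 = -4 + Y)
S = 59 (S = 64 + (-7*1 - 38*(-1/19)) = 64 + (-7 + 2) = 64 - 5 = 59)
S*(-13 + U(8, 13)) = 59*(-13 + (-4 + 8)) = 59*(-13 + 4) = 59*(-9) = -531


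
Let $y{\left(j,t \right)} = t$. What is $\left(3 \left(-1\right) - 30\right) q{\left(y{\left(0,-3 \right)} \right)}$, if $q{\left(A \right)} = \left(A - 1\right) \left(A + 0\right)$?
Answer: $-396$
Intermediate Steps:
$q{\left(A \right)} = A \left(-1 + A\right)$ ($q{\left(A \right)} = \left(-1 + A\right) A = A \left(-1 + A\right)$)
$\left(3 \left(-1\right) - 30\right) q{\left(y{\left(0,-3 \right)} \right)} = \left(3 \left(-1\right) - 30\right) \left(- 3 \left(-1 - 3\right)\right) = \left(-3 - 30\right) \left(\left(-3\right) \left(-4\right)\right) = \left(-33\right) 12 = -396$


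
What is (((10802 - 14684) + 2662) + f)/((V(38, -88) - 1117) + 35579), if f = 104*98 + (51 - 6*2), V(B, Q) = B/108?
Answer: 486594/1860967 ≈ 0.26147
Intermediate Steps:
V(B, Q) = B/108 (V(B, Q) = B*(1/108) = B/108)
f = 10231 (f = 10192 + (51 - 1*12) = 10192 + (51 - 12) = 10192 + 39 = 10231)
(((10802 - 14684) + 2662) + f)/((V(38, -88) - 1117) + 35579) = (((10802 - 14684) + 2662) + 10231)/(((1/108)*38 - 1117) + 35579) = ((-3882 + 2662) + 10231)/((19/54 - 1117) + 35579) = (-1220 + 10231)/(-60299/54 + 35579) = 9011/(1860967/54) = 9011*(54/1860967) = 486594/1860967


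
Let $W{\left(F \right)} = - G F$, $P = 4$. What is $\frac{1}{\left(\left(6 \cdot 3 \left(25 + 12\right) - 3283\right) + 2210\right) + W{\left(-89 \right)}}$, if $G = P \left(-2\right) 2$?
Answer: $- \frac{1}{1831} \approx -0.00054615$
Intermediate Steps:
$G = -16$ ($G = 4 \left(-2\right) 2 = \left(-8\right) 2 = -16$)
$W{\left(F \right)} = 16 F$ ($W{\left(F \right)} = \left(-1\right) \left(-16\right) F = 16 F$)
$\frac{1}{\left(\left(6 \cdot 3 \left(25 + 12\right) - 3283\right) + 2210\right) + W{\left(-89 \right)}} = \frac{1}{\left(\left(6 \cdot 3 \left(25 + 12\right) - 3283\right) + 2210\right) + 16 \left(-89\right)} = \frac{1}{\left(\left(18 \cdot 37 - 3283\right) + 2210\right) - 1424} = \frac{1}{\left(\left(666 - 3283\right) + 2210\right) - 1424} = \frac{1}{\left(-2617 + 2210\right) - 1424} = \frac{1}{-407 - 1424} = \frac{1}{-1831} = - \frac{1}{1831}$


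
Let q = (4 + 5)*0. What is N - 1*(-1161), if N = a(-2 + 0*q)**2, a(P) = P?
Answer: 1165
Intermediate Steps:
q = 0 (q = 9*0 = 0)
N = 4 (N = (-2 + 0*0)**2 = (-2 + 0)**2 = (-2)**2 = 4)
N - 1*(-1161) = 4 - 1*(-1161) = 4 + 1161 = 1165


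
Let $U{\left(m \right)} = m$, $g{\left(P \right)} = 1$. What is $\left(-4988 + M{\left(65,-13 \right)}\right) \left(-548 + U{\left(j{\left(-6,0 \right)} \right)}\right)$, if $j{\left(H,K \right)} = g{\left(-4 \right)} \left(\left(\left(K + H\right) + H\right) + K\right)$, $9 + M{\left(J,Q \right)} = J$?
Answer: $2761920$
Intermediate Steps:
$M{\left(J,Q \right)} = -9 + J$
$j{\left(H,K \right)} = 2 H + 2 K$ ($j{\left(H,K \right)} = 1 \left(\left(\left(K + H\right) + H\right) + K\right) = 1 \left(\left(\left(H + K\right) + H\right) + K\right) = 1 \left(\left(K + 2 H\right) + K\right) = 1 \left(2 H + 2 K\right) = 2 H + 2 K$)
$\left(-4988 + M{\left(65,-13 \right)}\right) \left(-548 + U{\left(j{\left(-6,0 \right)} \right)}\right) = \left(-4988 + \left(-9 + 65\right)\right) \left(-548 + \left(2 \left(-6\right) + 2 \cdot 0\right)\right) = \left(-4988 + 56\right) \left(-548 + \left(-12 + 0\right)\right) = - 4932 \left(-548 - 12\right) = \left(-4932\right) \left(-560\right) = 2761920$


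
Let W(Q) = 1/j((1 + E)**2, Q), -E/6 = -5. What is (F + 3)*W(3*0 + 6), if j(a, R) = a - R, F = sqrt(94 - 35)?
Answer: 3/955 + sqrt(59)/955 ≈ 0.011184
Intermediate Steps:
E = 30 (E = -6*(-5) = 30)
F = sqrt(59) ≈ 7.6811
W(Q) = 1/(961 - Q) (W(Q) = 1/((1 + 30)**2 - Q) = 1/(31**2 - Q) = 1/(961 - Q))
(F + 3)*W(3*0 + 6) = (sqrt(59) + 3)*(-1/(-961 + (3*0 + 6))) = (3 + sqrt(59))*(-1/(-961 + (0 + 6))) = (3 + sqrt(59))*(-1/(-961 + 6)) = (3 + sqrt(59))*(-1/(-955)) = (3 + sqrt(59))*(-1*(-1/955)) = (3 + sqrt(59))*(1/955) = 3/955 + sqrt(59)/955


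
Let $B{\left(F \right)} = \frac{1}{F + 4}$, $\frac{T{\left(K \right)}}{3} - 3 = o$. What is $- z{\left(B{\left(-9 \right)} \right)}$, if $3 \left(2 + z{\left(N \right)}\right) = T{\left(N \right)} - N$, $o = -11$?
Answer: $\frac{149}{15} \approx 9.9333$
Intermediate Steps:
$T{\left(K \right)} = -24$ ($T{\left(K \right)} = 9 + 3 \left(-11\right) = 9 - 33 = -24$)
$B{\left(F \right)} = \frac{1}{4 + F}$
$z{\left(N \right)} = -10 - \frac{N}{3}$ ($z{\left(N \right)} = -2 + \frac{-24 - N}{3} = -2 - \left(8 + \frac{N}{3}\right) = -10 - \frac{N}{3}$)
$- z{\left(B{\left(-9 \right)} \right)} = - (-10 - \frac{1}{3 \left(4 - 9\right)}) = - (-10 - \frac{1}{3 \left(-5\right)}) = - (-10 - - \frac{1}{15}) = - (-10 + \frac{1}{15}) = \left(-1\right) \left(- \frac{149}{15}\right) = \frac{149}{15}$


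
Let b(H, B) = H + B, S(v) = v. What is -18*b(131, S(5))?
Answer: -2448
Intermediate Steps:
b(H, B) = B + H
-18*b(131, S(5)) = -18*(5 + 131) = -18*136 = -2448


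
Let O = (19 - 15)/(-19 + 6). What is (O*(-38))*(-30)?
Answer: -4560/13 ≈ -350.77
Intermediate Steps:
O = -4/13 (O = 4/(-13) = 4*(-1/13) = -4/13 ≈ -0.30769)
(O*(-38))*(-30) = -4/13*(-38)*(-30) = (152/13)*(-30) = -4560/13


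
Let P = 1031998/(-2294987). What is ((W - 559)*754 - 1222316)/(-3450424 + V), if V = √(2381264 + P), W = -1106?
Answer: 9810157461223877144/13661395964540945671 + 3716589*√1393559173506395510/13661395964540945671 ≈ 0.71841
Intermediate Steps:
P = -1031998/2294987 (P = 1031998*(-1/2294987) = -1031998/2294987 ≈ -0.44968)
V = 3*√1393559173506395510/2294987 (V = √(2381264 - 1031998/2294987) = √(5464968891570/2294987) = 3*√1393559173506395510/2294987 ≈ 1543.1)
((W - 559)*754 - 1222316)/(-3450424 + V) = ((-1106 - 559)*754 - 1222316)/(-3450424 + 3*√1393559173506395510/2294987) = (-1665*754 - 1222316)/(-3450424 + 3*√1393559173506395510/2294987) = (-1255410 - 1222316)/(-3450424 + 3*√1393559173506395510/2294987) = -2477726/(-3450424 + 3*√1393559173506395510/2294987)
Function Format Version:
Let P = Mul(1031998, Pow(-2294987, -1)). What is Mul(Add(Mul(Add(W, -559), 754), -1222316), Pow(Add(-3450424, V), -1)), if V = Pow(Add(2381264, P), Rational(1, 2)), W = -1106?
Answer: Add(Rational(9810157461223877144, 13661395964540945671), Mul(Rational(3716589, 13661395964540945671), Pow(1393559173506395510, Rational(1, 2)))) ≈ 0.71841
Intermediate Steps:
P = Rational(-1031998, 2294987) (P = Mul(1031998, Rational(-1, 2294987)) = Rational(-1031998, 2294987) ≈ -0.44968)
V = Mul(Rational(3, 2294987), Pow(1393559173506395510, Rational(1, 2))) (V = Pow(Add(2381264, Rational(-1031998, 2294987)), Rational(1, 2)) = Pow(Rational(5464968891570, 2294987), Rational(1, 2)) = Mul(Rational(3, 2294987), Pow(1393559173506395510, Rational(1, 2))) ≈ 1543.1)
Mul(Add(Mul(Add(W, -559), 754), -1222316), Pow(Add(-3450424, V), -1)) = Mul(Add(Mul(Add(-1106, -559), 754), -1222316), Pow(Add(-3450424, Mul(Rational(3, 2294987), Pow(1393559173506395510, Rational(1, 2)))), -1)) = Mul(Add(Mul(-1665, 754), -1222316), Pow(Add(-3450424, Mul(Rational(3, 2294987), Pow(1393559173506395510, Rational(1, 2)))), -1)) = Mul(Add(-1255410, -1222316), Pow(Add(-3450424, Mul(Rational(3, 2294987), Pow(1393559173506395510, Rational(1, 2)))), -1)) = Mul(-2477726, Pow(Add(-3450424, Mul(Rational(3, 2294987), Pow(1393559173506395510, Rational(1, 2)))), -1))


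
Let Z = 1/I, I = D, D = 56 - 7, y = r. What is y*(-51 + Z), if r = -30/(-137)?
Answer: -74940/6713 ≈ -11.163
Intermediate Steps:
r = 30/137 (r = -30*(-1/137) = 30/137 ≈ 0.21898)
y = 30/137 ≈ 0.21898
D = 49
I = 49
Z = 1/49 ≈ 0.020408
y*(-51 + Z) = 30*(-51 + 1/49)/137 = (30/137)*(-2498/49) = -74940/6713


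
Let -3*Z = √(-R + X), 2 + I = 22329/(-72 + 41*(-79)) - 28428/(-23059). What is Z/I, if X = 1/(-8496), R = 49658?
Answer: 76348349*I*√24891767771/1218020546124 ≈ 9.8895*I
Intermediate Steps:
X = -1/8496 ≈ -0.00011770
I = -573456001/76348349 (I = -2 + (22329/(-72 + 41*(-79)) - 28428/(-23059)) = -2 + (22329/(-72 - 3239) - 28428*(-1/23059)) = -2 + (22329/(-3311) + 28428/23059) = -2 + (22329*(-1/3311) + 28428/23059) = -2 + (-22329/3311 + 28428/23059) = -2 - 420759303/76348349 = -573456001/76348349 ≈ -7.5110)
Z = -I*√24891767771/2124 (Z = -√(-1*49658 - 1/8496)/3 = -√(-49658 - 1/8496)/3 = -I*√24891767771/2124 ≈ -74.28*I)
Z/I = (-I*√24891767771/2124)/(-573456001/76348349) = -I*√24891767771/2124*(-76348349/573456001) = 76348349*I*√24891767771/1218020546124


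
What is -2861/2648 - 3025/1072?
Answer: -1384649/354832 ≈ -3.9023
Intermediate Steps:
-2861/2648 - 3025/1072 = -1384649/354832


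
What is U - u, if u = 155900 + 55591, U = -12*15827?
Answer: -401415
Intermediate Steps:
U = -189924
u = 211491
U - u = -189924 - 1*211491 = -189924 - 211491 = -401415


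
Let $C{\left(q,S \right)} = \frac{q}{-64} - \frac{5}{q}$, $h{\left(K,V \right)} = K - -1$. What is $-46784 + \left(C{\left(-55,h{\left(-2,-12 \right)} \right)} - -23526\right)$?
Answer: $- \frac{16372963}{704} \approx -23257.0$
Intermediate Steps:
$h{\left(K,V \right)} = 1 + K$ ($h{\left(K,V \right)} = K + 1 = 1 + K$)
$C{\left(q,S \right)} = - \frac{5}{q} - \frac{q}{64}$ ($C{\left(q,S \right)} = q \left(- \frac{1}{64}\right) - \frac{5}{q} = - \frac{q}{64} - \frac{5}{q} = - \frac{5}{q} - \frac{q}{64}$)
$-46784 + \left(C{\left(-55,h{\left(-2,-12 \right)} \right)} - -23526\right) = -46784 - \left(- \frac{1505719}{64} - \frac{1}{11}\right) = -46784 + \left(\left(\left(-5\right) \left(- \frac{1}{55}\right) + \frac{55}{64}\right) + 23526\right) = -46784 + \left(\left(\frac{1}{11} + \frac{55}{64}\right) + 23526\right) = -46784 + \left(\frac{669}{704} + 23526\right) = -46784 + \frac{16562973}{704} = - \frac{16372963}{704}$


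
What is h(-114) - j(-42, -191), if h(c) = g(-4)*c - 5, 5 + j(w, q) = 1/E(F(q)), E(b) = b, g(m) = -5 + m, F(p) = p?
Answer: 195967/191 ≈ 1026.0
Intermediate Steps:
j(w, q) = -5 + 1/q
h(c) = -5 - 9*c (h(c) = (-5 - 4)*c - 5 = -9*c - 5 = -5 - 9*c)
h(-114) - j(-42, -191) = (-5 - 9*(-114)) - (-5 + 1/(-191)) = (-5 + 1026) - (-5 - 1/191) = 1021 - 1*(-956/191) = 1021 + 956/191 = 195967/191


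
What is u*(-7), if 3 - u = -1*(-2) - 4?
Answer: -35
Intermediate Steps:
u = 5 (u = 3 - (-1*(-2) - 4) = 3 - (2 - 4) = 3 - 1*(-2) = 3 + 2 = 5)
u*(-7) = 5*(-7) = -35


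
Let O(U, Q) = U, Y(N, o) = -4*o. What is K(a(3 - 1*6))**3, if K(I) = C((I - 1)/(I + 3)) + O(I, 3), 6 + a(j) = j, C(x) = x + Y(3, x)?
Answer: -2744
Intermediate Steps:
C(x) = -3*x (C(x) = x - 4*x = -3*x)
a(j) = -6 + j
K(I) = I - 3*(-1 + I)/(3 + I) (K(I) = -3*(I - 1)/(I + 3) + I = -3*(-1 + I)/(3 + I) + I = I - 3*(-1 + I)/(3 + I))
K(a(3 - 1*6))**3 = ((3 + (-6 + (3 - 1*6))**2)/(3 + (-6 + (3 - 1*6))))**3 = ((3 + (-6 + (3 - 6))**2)/(3 + (-6 + (3 - 6))))**3 = ((3 + (-6 - 3)**2)/(3 + (-6 - 3)))**3 = ((3 + (-9)**2)/(3 - 9))**3 = ((3 + 81)/(-6))**3 = (-1/6*84)**3 = (-14)**3 = -2744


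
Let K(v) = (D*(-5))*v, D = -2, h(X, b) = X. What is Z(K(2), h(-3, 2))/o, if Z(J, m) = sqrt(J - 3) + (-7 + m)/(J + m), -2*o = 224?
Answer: 5/952 - sqrt(17)/112 ≈ -0.031561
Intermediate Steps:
o = -112 (o = -1/2*224 = -112)
K(v) = 10*v (K(v) = (-2*(-5))*v = 10*v)
Z(J, m) = sqrt(-3 + J) + (-7 + m)/(J + m)
Z(K(2), h(-3, 2))/o = ((-7 - 3 + (10*2)*sqrt(-3 + 10*2) - 3*sqrt(-3 + 10*2))/(10*2 - 3))/(-112) = ((-7 - 3 + 20*sqrt(-3 + 20) - 3*sqrt(-3 + 20))/(20 - 3))*(-1/112) = ((-7 - 3 + 20*sqrt(17) - 3*sqrt(17))/17)*(-1/112) = ((-10 + 17*sqrt(17))/17)*(-1/112) = (-10/17 + sqrt(17))*(-1/112) = 5/952 - sqrt(17)/112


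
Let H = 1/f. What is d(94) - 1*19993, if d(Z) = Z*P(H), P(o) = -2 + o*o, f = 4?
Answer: -161401/8 ≈ -20175.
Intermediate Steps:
H = 1/4 ≈ 0.25000
P(o) = -2 + o**2
d(Z) = -31*Z/16 (d(Z) = Z*(-2 + (1/4)**2) = Z*(-2 + 1/16) = Z*(-31/16) = -31*Z/16)
d(94) - 1*19993 = -31/16*94 - 1*19993 = -1457/8 - 19993 = -161401/8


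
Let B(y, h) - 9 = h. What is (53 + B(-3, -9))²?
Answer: 2809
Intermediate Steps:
B(y, h) = 9 + h
(53 + B(-3, -9))² = (53 + (9 - 9))² = (53 + 0)² = 53² = 2809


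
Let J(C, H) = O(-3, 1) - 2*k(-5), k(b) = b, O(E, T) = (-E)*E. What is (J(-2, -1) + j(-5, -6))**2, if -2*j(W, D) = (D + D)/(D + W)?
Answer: 25/121 ≈ 0.20661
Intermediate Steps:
O(E, T) = -E**2
J(C, H) = 1 (J(C, H) = -1*(-3)**2 - 2*(-5) = -1*9 + 10 = -9 + 10 = 1)
j(W, D) = -D/(D + W) (j(W, D) = -(D + D)/(2*(D + W)) = -2*D/(2*(D + W)) = -D/(D + W))
(J(-2, -1) + j(-5, -6))**2 = (1 - 1*(-6)/(-6 - 5))**2 = (1 - 1*(-6)/(-11))**2 = (1 - 1*(-6)*(-1/11))**2 = (1 - 6/11)**2 = (5/11)**2 = 25/121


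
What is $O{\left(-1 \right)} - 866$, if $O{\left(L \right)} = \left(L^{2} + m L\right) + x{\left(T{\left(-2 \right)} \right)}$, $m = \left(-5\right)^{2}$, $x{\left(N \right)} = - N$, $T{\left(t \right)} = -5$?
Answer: $-885$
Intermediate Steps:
$m = 25$
$O{\left(L \right)} = 5 + L^{2} + 25 L$ ($O{\left(L \right)} = \left(L^{2} + 25 L\right) - -5 = \left(L^{2} + 25 L\right) + 5 = 5 + L^{2} + 25 L$)
$O{\left(-1 \right)} - 866 = \left(5 + \left(-1\right)^{2} + 25 \left(-1\right)\right) - 866 = \left(5 + 1 - 25\right) - 866 = -19 - 866 = -885$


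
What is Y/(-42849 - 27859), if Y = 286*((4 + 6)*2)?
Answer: -130/1607 ≈ -0.080896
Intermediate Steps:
Y = 5720 (Y = 286*(10*2) = 286*20 = 5720)
Y/(-42849 - 27859) = 5720/(-42849 - 27859) = 5720/(-70708) = 5720*(-1/70708) = -130/1607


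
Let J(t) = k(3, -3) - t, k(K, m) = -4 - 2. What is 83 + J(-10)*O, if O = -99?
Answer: -313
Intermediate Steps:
k(K, m) = -6
J(t) = -6 - t
83 + J(-10)*O = 83 + (-6 - 1*(-10))*(-99) = 83 + (-6 + 10)*(-99) = 83 + 4*(-99) = 83 - 396 = -313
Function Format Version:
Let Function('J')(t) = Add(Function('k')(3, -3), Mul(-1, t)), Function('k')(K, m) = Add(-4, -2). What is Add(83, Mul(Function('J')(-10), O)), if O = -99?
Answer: -313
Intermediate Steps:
Function('k')(K, m) = -6
Function('J')(t) = Add(-6, Mul(-1, t))
Add(83, Mul(Function('J')(-10), O)) = Add(83, Mul(Add(-6, Mul(-1, -10)), -99)) = Add(83, Mul(Add(-6, 10), -99)) = Add(83, Mul(4, -99)) = Add(83, -396) = -313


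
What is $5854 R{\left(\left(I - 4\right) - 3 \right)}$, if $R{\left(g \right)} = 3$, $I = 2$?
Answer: $17562$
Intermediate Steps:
$5854 R{\left(\left(I - 4\right) - 3 \right)} = 5854 \cdot 3 = 17562$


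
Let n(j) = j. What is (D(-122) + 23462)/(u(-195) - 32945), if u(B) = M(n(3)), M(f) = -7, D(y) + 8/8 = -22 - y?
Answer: -23561/32952 ≈ -0.71501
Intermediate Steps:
D(y) = -23 - y (D(y) = -1 + (-22 - y) = -23 - y)
u(B) = -7
(D(-122) + 23462)/(u(-195) - 32945) = ((-23 - 1*(-122)) + 23462)/(-7 - 32945) = ((-23 + 122) + 23462)/(-32952) = (99 + 23462)*(-1/32952) = 23561*(-1/32952) = -23561/32952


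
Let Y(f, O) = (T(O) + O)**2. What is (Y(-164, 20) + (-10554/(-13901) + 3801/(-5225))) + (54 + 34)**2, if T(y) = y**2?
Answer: 13374882819349/72632725 ≈ 1.8414e+5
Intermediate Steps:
Y(f, O) = (O + O**2)**2 (Y(f, O) = (O**2 + O)**2 = (O + O**2)**2)
(Y(-164, 20) + (-10554/(-13901) + 3801/(-5225))) + (54 + 34)**2 = (20**2*(1 + 20)**2 + (-10554/(-13901) + 3801/(-5225))) + (54 + 34)**2 = (400*21**2 + (-10554*(-1/13901) + 3801*(-1/5225))) + 88**2 = (400*441 + (10554/13901 - 3801/5225)) + 7744 = (176400 + 2306949/72632725) + 7744 = 12812414996949/72632725 + 7744 = 13374882819349/72632725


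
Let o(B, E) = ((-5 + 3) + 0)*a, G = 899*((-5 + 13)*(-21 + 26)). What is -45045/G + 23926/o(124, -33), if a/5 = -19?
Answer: 85182041/683240 ≈ 124.67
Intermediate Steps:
a = -95 (a = 5*(-19) = -95)
G = 35960 (G = 899*(8*5) = 899*40 = 35960)
o(B, E) = 190 (o(B, E) = ((-5 + 3) + 0)*(-95) = (-2 + 0)*(-95) = -2*(-95) = 190)
-45045/G + 23926/o(124, -33) = -45045/35960 + 23926/190 = -45045*1/35960 + 23926*(1/190) = -9009/7192 + 11963/95 = 85182041/683240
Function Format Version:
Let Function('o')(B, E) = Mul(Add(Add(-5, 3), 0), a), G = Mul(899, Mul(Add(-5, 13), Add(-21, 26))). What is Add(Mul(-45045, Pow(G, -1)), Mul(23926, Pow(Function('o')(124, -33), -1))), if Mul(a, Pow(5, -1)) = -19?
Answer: Rational(85182041, 683240) ≈ 124.67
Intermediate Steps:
a = -95 (a = Mul(5, -19) = -95)
G = 35960 (G = Mul(899, Mul(8, 5)) = Mul(899, 40) = 35960)
Function('o')(B, E) = 190 (Function('o')(B, E) = Mul(Add(Add(-5, 3), 0), -95) = Mul(Add(-2, 0), -95) = Mul(-2, -95) = 190)
Add(Mul(-45045, Pow(G, -1)), Mul(23926, Pow(Function('o')(124, -33), -1))) = Add(Mul(-45045, Pow(35960, -1)), Mul(23926, Pow(190, -1))) = Add(Mul(-45045, Rational(1, 35960)), Mul(23926, Rational(1, 190))) = Add(Rational(-9009, 7192), Rational(11963, 95)) = Rational(85182041, 683240)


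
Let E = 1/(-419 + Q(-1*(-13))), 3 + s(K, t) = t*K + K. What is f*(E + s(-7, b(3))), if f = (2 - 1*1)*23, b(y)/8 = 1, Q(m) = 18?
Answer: -608741/401 ≈ -1518.1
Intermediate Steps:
b(y) = 8 (b(y) = 8*1 = 8)
s(K, t) = -3 + K + K*t (s(K, t) = -3 + (t*K + K) = -3 + (K*t + K) = -3 + (K + K*t) = -3 + K + K*t)
f = 23 (f = (2 - 1)*23 = 1*23 = 23)
E = -1/401 (E = 1/(-419 + 18) = 1/(-401) = -1/401 ≈ -0.0024938)
f*(E + s(-7, b(3))) = 23*(-1/401 + (-3 - 7 - 7*8)) = 23*(-1/401 + (-3 - 7 - 56)) = 23*(-1/401 - 66) = 23*(-26467/401) = -608741/401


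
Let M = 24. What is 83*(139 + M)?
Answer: 13529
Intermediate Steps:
83*(139 + M) = 83*(139 + 24) = 83*163 = 13529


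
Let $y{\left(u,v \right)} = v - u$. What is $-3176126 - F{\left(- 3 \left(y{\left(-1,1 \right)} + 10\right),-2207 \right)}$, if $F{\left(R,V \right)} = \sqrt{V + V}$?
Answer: $-3176126 - i \sqrt{4414} \approx -3.1761 \cdot 10^{6} - 66.438 i$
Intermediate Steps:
$F{\left(R,V \right)} = \sqrt{2} \sqrt{V}$ ($F{\left(R,V \right)} = \sqrt{2 V} = \sqrt{2} \sqrt{V}$)
$-3176126 - F{\left(- 3 \left(y{\left(-1,1 \right)} + 10\right),-2207 \right)} = -3176126 - \sqrt{2} \sqrt{-2207} = -3176126 - \sqrt{2} i \sqrt{2207} = -3176126 - i \sqrt{4414}$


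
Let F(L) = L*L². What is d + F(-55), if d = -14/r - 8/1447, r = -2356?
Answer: -283597167545/1704566 ≈ -1.6638e+5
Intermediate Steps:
F(L) = L³
d = 705/1704566 (d = -14/(-2356) - 8/1447 = -14*(-1/2356) - 8*1/1447 = 7/1178 - 8/1447 = 705/1704566 ≈ 0.00041359)
d + F(-55) = 705/1704566 + (-55)³ = 705/1704566 - 166375 = -283597167545/1704566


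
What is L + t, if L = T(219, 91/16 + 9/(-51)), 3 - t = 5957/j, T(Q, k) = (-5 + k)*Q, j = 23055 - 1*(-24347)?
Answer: 740012005/6446672 ≈ 114.79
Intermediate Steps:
j = 47402 (j = 23055 + 24347 = 47402)
T(Q, k) = Q*(-5 + k)
t = 136249/47402 (t = 3 - 5957/47402 = 136249/47402 ≈ 2.8743)
L = 30441/272 (L = 219*(-5 + (91/16 + 9/(-51))) = 219*(-5 + (91*(1/16) + 9*(-1/51))) = 219*(-5 + (91/16 - 3/17)) = 219*(-5 + 1499/272) = 219*(139/272) = 30441/272 ≈ 111.92)
L + t = 30441/272 + 136249/47402 = 740012005/6446672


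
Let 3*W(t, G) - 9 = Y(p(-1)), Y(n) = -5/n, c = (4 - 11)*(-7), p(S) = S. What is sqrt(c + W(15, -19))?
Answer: sqrt(483)/3 ≈ 7.3258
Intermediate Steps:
c = 49 (c = -7*(-7) = 49)
W(t, G) = 14/3 (W(t, G) = 3 + (-5/(-1))/3 = 3 + (-5*(-1))/3 = 3 + (1/3)*5 = 3 + 5/3 = 14/3)
sqrt(c + W(15, -19)) = sqrt(49 + 14/3) = sqrt(161/3) = sqrt(483)/3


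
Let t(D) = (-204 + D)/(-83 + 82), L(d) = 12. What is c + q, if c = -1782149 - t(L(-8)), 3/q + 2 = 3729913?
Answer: -6647973301648/3729911 ≈ -1.7823e+6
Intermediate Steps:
q = 3/3729911 (q = 3/(-2 + 3729913) = 3/3729911 ≈ 8.0431e-7)
t(D) = 204 - D (t(D) = (-204 + D)/(-1) = (-204 + D)*(-1) = 204 - D)
c = -1782341 (c = -1782149 - (204 - 1*12) = -1782149 - (204 - 12) = -1782149 - 1*192 = -1782149 - 192 = -1782341)
c + q = -1782341 + 3/3729911 = -6647973301648/3729911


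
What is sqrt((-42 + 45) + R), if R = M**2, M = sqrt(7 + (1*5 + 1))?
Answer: 4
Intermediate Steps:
M = sqrt(13) (M = sqrt(7 + (5 + 1)) = sqrt(7 + 6) = sqrt(13) ≈ 3.6056)
R = 13 (R = (sqrt(13))**2 = 13)
sqrt((-42 + 45) + R) = sqrt((-42 + 45) + 13) = sqrt(3 + 13) = sqrt(16) = 4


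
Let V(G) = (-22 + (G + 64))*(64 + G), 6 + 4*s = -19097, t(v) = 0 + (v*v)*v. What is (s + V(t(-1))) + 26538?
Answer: 97381/4 ≈ 24345.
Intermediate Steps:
t(v) = v**3 (t(v) = 0 + v**2*v = 0 + v**3 = v**3)
s = -19103/4 (s = -3/2 + (1/4)*(-19097) = -3/2 - 19097/4 = -19103/4 ≈ -4775.8)
V(G) = (42 + G)*(64 + G) (V(G) = (-22 + (64 + G))*(64 + G) = (42 + G)*(64 + G))
(s + V(t(-1))) + 26538 = (-19103/4 + (2688 + ((-1)**3)**2 + 106*(-1)**3)) + 26538 = (-19103/4 + (2688 + (-1)**2 + 106*(-1))) + 26538 = (-19103/4 + (2688 + 1 - 106)) + 26538 = (-19103/4 + 2583) + 26538 = -8771/4 + 26538 = 97381/4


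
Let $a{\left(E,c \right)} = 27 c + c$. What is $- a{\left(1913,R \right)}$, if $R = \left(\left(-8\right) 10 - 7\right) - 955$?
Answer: $29176$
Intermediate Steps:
$R = -1042$ ($R = \left(-80 - 7\right) - 955 = -87 - 955 = -1042$)
$a{\left(E,c \right)} = 28 c$
$- a{\left(1913,R \right)} = - 28 \left(-1042\right) = \left(-1\right) \left(-29176\right) = 29176$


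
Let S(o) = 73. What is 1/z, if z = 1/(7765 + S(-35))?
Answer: 7838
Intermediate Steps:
z = 1/7838 (z = 1/(7765 + 73) = 1/7838 ≈ 0.00012758)
1/z = 1/(1/7838) = 7838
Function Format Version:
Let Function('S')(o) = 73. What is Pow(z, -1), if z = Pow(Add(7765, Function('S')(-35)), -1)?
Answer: 7838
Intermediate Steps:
z = Rational(1, 7838) (z = Pow(Add(7765, 73), -1) = Pow(7838, -1) = Rational(1, 7838) ≈ 0.00012758)
Pow(z, -1) = Pow(Rational(1, 7838), -1) = 7838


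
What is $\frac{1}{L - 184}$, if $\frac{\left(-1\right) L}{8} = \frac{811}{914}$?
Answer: $- \frac{457}{87332} \approx -0.0052329$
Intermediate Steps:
$L = - \frac{3244}{457}$ ($L = - 8 \cdot \frac{811}{914} = - 8 \cdot 811 \cdot \frac{1}{914} = \left(-8\right) \frac{811}{914} = - \frac{3244}{457} \approx -7.0985$)
$\frac{1}{L - 184} = \frac{1}{- \frac{3244}{457} - 184} = \frac{1}{- \frac{87332}{457}} = - \frac{457}{87332}$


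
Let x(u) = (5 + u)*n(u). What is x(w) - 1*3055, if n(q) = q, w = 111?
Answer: 9821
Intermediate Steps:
x(u) = u*(5 + u) (x(u) = (5 + u)*u = u*(5 + u))
x(w) - 1*3055 = 111*(5 + 111) - 1*3055 = 111*116 - 3055 = 12876 - 3055 = 9821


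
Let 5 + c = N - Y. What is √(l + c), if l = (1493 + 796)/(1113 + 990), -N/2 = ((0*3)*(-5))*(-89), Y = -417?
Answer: 45*√100243/701 ≈ 20.325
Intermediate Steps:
N = 0 (N = -2*(0*3)*(-5)*(-89) = -2*0*(-5)*(-89) = -0*(-89) = -2*0 = 0)
c = 412 (c = -5 + (0 - 1*(-417)) = -5 + (0 + 417) = -5 + 417 = 412)
l = 763/701 (l = 2289/2103 = 2289*(1/2103) = 763/701 ≈ 1.0884)
√(l + c) = √(763/701 + 412) = √(289575/701) = 45*√100243/701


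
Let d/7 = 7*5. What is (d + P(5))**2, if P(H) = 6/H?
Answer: 1515361/25 ≈ 60614.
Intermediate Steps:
d = 245 (d = 7*(7*5) = 7*35 = 245)
(d + P(5))**2 = (245 + 6/5)**2 = (1231/5)**2 = 1515361/25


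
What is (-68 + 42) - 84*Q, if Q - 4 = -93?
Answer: 7450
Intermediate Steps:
Q = -89 (Q = 4 - 93 = -89)
(-68 + 42) - 84*Q = (-68 + 42) - 84*(-89) = -26 + 7476 = 7450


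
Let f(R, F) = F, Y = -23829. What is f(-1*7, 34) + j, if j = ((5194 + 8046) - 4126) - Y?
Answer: 32977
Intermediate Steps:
j = 32943 (j = ((5194 + 8046) - 4126) - 1*(-23829) = (13240 - 4126) + 23829 = 9114 + 23829 = 32943)
f(-1*7, 34) + j = 34 + 32943 = 32977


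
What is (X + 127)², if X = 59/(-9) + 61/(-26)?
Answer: 763693225/54756 ≈ 13947.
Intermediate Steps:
X = -2083/234 (X = 59*(-⅑) + 61*(-1/26) = -59/9 - 61/26 = -2083/234 ≈ -8.9017)
(X + 127)² = (-2083/234 + 127)² = (27635/234)² = 763693225/54756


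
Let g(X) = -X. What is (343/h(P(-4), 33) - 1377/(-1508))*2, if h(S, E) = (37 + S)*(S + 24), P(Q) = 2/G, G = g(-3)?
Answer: 8084835/3152474 ≈ 2.5646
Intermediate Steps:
G = 3 (G = -1*(-3) = 3)
P(Q) = 2/3
h(S, E) = (24 + S)*(37 + S) (h(S, E) = (37 + S)*(24 + S) = (24 + S)*(37 + S))
(343/h(P(-4), 33) - 1377/(-1508))*2 = (343/(888 + (2/3)**2 + 61*(2/3)) - 1377/(-1508))*2 = (343/(888 + 4/9 + 122/3) - 1377*(-1/1508))*2 = (343/(8362/9) + 1377/1508)*2 = (343*(9/8362) + 1377/1508)*2 = (3087/8362 + 1377/1508)*2 = (8084835/6304948)*2 = 8084835/3152474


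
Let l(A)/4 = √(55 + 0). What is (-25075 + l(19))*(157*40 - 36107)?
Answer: 747912025 - 119308*√55 ≈ 7.4703e+8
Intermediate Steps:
l(A) = 4*√55 (l(A) = 4*√(55 + 0) = 4*√55)
(-25075 + l(19))*(157*40 - 36107) = (-25075 + 4*√55)*(157*40 - 36107) = (-25075 + 4*√55)*(6280 - 36107) = (-25075 + 4*√55)*(-29827) = 747912025 - 119308*√55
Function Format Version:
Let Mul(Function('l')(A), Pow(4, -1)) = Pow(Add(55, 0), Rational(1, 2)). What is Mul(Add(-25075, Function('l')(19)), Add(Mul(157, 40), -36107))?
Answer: Add(747912025, Mul(-119308, Pow(55, Rational(1, 2)))) ≈ 7.4703e+8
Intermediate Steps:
Function('l')(A) = Mul(4, Pow(55, Rational(1, 2))) (Function('l')(A) = Mul(4, Pow(Add(55, 0), Rational(1, 2))) = Mul(4, Pow(55, Rational(1, 2))))
Mul(Add(-25075, Function('l')(19)), Add(Mul(157, 40), -36107)) = Mul(Add(-25075, Mul(4, Pow(55, Rational(1, 2)))), Add(Mul(157, 40), -36107)) = Mul(Add(-25075, Mul(4, Pow(55, Rational(1, 2)))), Add(6280, -36107)) = Mul(Add(-25075, Mul(4, Pow(55, Rational(1, 2)))), -29827) = Add(747912025, Mul(-119308, Pow(55, Rational(1, 2))))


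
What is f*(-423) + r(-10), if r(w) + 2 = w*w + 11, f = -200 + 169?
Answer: 13222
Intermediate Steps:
f = -31
r(w) = 9 + w² (r(w) = -2 + (w*w + 11) = -2 + (w² + 11) = -2 + (11 + w²) = 9 + w²)
f*(-423) + r(-10) = -31*(-423) + (9 + (-10)²) = 13113 + (9 + 100) = 13113 + 109 = 13222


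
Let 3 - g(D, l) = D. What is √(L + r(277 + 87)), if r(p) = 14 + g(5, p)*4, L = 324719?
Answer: 5*√12989 ≈ 569.85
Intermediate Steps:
g(D, l) = 3 - D
r(p) = 6 (r(p) = 14 + (3 - 1*5)*4 = 14 + (3 - 5)*4 = 14 - 2*4 = 14 - 8 = 6)
√(L + r(277 + 87)) = √(324719 + 6) = √324725 = 5*√12989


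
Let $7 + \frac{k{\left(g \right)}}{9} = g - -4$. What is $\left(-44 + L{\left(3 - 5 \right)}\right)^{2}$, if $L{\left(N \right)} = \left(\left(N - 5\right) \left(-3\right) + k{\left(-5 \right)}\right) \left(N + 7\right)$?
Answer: $89401$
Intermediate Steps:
$k{\left(g \right)} = -27 + 9 g$ ($k{\left(g \right)} = -63 + 9 \left(g - -4\right) = -63 + 9 \left(g + 4\right) = -63 + 9 \left(4 + g\right) = -63 + \left(36 + 9 g\right) = -27 + 9 g$)
$L{\left(N \right)} = \left(-57 - 3 N\right) \left(7 + N\right)$ ($L{\left(N \right)} = \left(\left(N - 5\right) \left(-3\right) + \left(-27 + 9 \left(-5\right)\right)\right) \left(N + 7\right) = \left(\left(-5 + N\right) \left(-3\right) - 72\right) \left(7 + N\right) = \left(\left(15 - 3 N\right) - 72\right) \left(7 + N\right) = \left(-57 - 3 N\right) \left(7 + N\right)$)
$\left(-44 + L{\left(3 - 5 \right)}\right)^{2} = \left(-44 - \left(399 + 3 \left(3 - 5\right)^{2} + 78 \left(3 - 5\right)\right)\right)^{2} = \left(-44 - \left(243 + 12\right)\right)^{2} = \left(-44 - 255\right)^{2} = \left(-299\right)^{2} = 89401$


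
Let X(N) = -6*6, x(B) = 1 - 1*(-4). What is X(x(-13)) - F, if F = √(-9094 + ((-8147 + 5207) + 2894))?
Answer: -36 - 2*I*√2285 ≈ -36.0 - 95.603*I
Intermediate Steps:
x(B) = 5 (x(B) = 1 + 4 = 5)
X(N) = -36
F = 2*I*√2285 (F = √(-9094 + (-2940 + 2894)) = √(-9094 - 46) = √(-9140) = 2*I*√2285 ≈ 95.603*I)
X(x(-13)) - F = -36 - 2*I*√2285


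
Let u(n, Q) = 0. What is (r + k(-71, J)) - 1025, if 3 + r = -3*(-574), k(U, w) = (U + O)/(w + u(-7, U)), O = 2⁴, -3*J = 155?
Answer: 21547/31 ≈ 695.06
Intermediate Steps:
J = -155/3 (J = -⅓*155 = -155/3 ≈ -51.667)
O = 16
k(U, w) = (16 + U)/w (k(U, w) = (U + 16)/(w + 0) = (16 + U)/w)
r = 1719 (r = -3 - 3*(-574) = -3 + 1722 = 1719)
(r + k(-71, J)) - 1025 = (1719 + (16 - 71)/(-155/3)) - 1025 = (1719 - 3/155*(-55)) - 1025 = (1719 + 33/31) - 1025 = 53322/31 - 1025 = 21547/31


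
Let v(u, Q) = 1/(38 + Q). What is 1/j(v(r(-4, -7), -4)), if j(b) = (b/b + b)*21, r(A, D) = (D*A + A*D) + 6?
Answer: 34/735 ≈ 0.046259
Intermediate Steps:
r(A, D) = 6 + 2*A*D (r(A, D) = (A*D + A*D) + 6 = 2*A*D + 6 = 6 + 2*A*D)
j(b) = 21 + 21*b (j(b) = (1 + b)*21 = 21 + 21*b)
1/j(v(r(-4, -7), -4)) = 1/(21 + 21/(38 - 4)) = 1/(21 + 21/34) = 1/(735/34) = 34/735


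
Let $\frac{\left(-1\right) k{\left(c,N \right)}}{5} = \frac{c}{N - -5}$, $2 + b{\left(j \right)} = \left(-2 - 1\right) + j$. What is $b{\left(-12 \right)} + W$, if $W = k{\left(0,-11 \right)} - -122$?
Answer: $105$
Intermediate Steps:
$b{\left(j \right)} = -5 + j$ ($b{\left(j \right)} = -2 + \left(\left(-2 - 1\right) + j\right) = -2 + \left(-3 + j\right) = -5 + j$)
$k{\left(c,N \right)} = - \frac{5 c}{5 + N}$ ($k{\left(c,N \right)} = - 5 \frac{c}{N - -5} = - 5 \frac{c}{N + 5} = - 5 \frac{c}{5 + N} = - \frac{5 c}{5 + N}$)
$W = 122$ ($W = \left(-5\right) 0 \frac{1}{5 - 11} - -122 = \left(-5\right) 0 \frac{1}{-6} + 122 = \left(-5\right) 0 \left(- \frac{1}{6}\right) + 122 = 0 + 122 = 122$)
$b{\left(-12 \right)} + W = \left(-5 - 12\right) + 122 = -17 + 122 = 105$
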